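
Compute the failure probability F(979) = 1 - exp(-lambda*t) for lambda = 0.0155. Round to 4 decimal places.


lambda = 0.0155, t = 979
lambda * t = 15.1745
exp(-15.1745) = 0.0
F(t) = 1 - 0.0
F(t) = 1.0

1.0


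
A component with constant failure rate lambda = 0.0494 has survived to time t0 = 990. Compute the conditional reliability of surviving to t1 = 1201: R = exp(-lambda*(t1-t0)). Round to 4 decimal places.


lambda = 0.0494
t0 = 990, t1 = 1201
t1 - t0 = 211
lambda * (t1-t0) = 0.0494 * 211 = 10.4234
R = exp(-10.4234)
R = 0.0

0.0


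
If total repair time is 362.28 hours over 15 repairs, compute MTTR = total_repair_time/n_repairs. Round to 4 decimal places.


total_repair_time = 362.28
n_repairs = 15
MTTR = 362.28 / 15
MTTR = 24.152

24.152


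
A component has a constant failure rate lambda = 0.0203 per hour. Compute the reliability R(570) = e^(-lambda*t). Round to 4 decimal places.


lambda = 0.0203
t = 570
lambda * t = 11.571
R(t) = e^(-11.571)
R(t) = 0.0

0.0


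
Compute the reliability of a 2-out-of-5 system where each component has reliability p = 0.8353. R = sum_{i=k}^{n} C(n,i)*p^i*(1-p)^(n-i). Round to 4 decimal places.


k = 2, n = 5, p = 0.8353
i=2: C(5,2)=10 * 0.8353^2 * 0.1647^3 = 0.0312
i=3: C(5,3)=10 * 0.8353^3 * 0.1647^2 = 0.1581
i=4: C(5,4)=5 * 0.8353^4 * 0.1647^1 = 0.4009
i=5: C(5,5)=1 * 0.8353^5 * 0.1647^0 = 0.4066
R = sum of terms = 0.9968

0.9968


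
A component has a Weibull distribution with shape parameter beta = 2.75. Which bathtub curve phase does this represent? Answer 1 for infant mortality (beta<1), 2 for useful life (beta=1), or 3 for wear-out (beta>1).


beta = 2.75
Compare beta to 1:
beta < 1 => infant mortality (phase 1)
beta = 1 => useful life (phase 2)
beta > 1 => wear-out (phase 3)
Since beta = 2.75, this is wear-out (increasing failure rate)
Phase = 3

3


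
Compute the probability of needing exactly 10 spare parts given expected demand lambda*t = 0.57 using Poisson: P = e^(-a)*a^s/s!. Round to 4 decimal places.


a = 0.57, s = 10
e^(-a) = e^(-0.57) = 0.5655
a^s = 0.57^10 = 0.0036
s! = 3628800
P = 0.5655 * 0.0036 / 3628800
P = 0.0

0.0


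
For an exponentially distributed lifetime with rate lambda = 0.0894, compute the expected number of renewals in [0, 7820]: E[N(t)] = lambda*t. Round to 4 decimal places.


lambda = 0.0894
t = 7820
E[N(t)] = lambda * t
E[N(t)] = 0.0894 * 7820
E[N(t)] = 699.108

699.108


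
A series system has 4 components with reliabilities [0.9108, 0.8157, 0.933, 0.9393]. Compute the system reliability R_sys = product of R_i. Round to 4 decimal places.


Components: [0.9108, 0.8157, 0.933, 0.9393]
After component 1 (R=0.9108): product = 0.9108
After component 2 (R=0.8157): product = 0.7429
After component 3 (R=0.933): product = 0.6932
After component 4 (R=0.9393): product = 0.6511
R_sys = 0.6511

0.6511


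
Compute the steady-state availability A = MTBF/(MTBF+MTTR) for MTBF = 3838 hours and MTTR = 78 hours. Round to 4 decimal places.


MTBF = 3838
MTTR = 78
MTBF + MTTR = 3916
A = 3838 / 3916
A = 0.9801

0.9801


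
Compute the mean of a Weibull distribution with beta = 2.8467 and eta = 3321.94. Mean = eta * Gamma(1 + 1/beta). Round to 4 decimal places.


beta = 2.8467, eta = 3321.94
1/beta = 0.3513
1 + 1/beta = 1.3513
Gamma(1.3513) = 0.891
Mean = 3321.94 * 0.891
Mean = 2959.9212

2959.9212


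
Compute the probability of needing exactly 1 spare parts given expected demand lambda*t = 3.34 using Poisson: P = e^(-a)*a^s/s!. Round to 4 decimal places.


a = 3.34, s = 1
e^(-a) = e^(-3.34) = 0.0354
a^s = 3.34^1 = 3.34
s! = 1
P = 0.0354 * 3.34 / 1
P = 0.1184

0.1184


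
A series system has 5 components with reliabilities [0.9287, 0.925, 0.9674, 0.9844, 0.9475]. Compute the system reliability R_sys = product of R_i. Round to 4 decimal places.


Components: [0.9287, 0.925, 0.9674, 0.9844, 0.9475]
After component 1 (R=0.9287): product = 0.9287
After component 2 (R=0.925): product = 0.859
After component 3 (R=0.9674): product = 0.831
After component 4 (R=0.9844): product = 0.8181
After component 5 (R=0.9475): product = 0.7751
R_sys = 0.7751

0.7751


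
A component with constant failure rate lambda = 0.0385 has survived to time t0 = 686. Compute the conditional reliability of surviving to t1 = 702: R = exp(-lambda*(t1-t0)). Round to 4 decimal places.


lambda = 0.0385
t0 = 686, t1 = 702
t1 - t0 = 16
lambda * (t1-t0) = 0.0385 * 16 = 0.616
R = exp(-0.616)
R = 0.5401

0.5401


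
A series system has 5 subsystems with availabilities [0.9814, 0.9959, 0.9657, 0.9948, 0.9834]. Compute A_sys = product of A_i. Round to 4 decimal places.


Subsystems: [0.9814, 0.9959, 0.9657, 0.9948, 0.9834]
After subsystem 1 (A=0.9814): product = 0.9814
After subsystem 2 (A=0.9959): product = 0.9774
After subsystem 3 (A=0.9657): product = 0.9439
After subsystem 4 (A=0.9948): product = 0.9389
After subsystem 5 (A=0.9834): product = 0.9234
A_sys = 0.9234

0.9234


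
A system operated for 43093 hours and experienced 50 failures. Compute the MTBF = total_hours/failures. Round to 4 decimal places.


total_hours = 43093
failures = 50
MTBF = 43093 / 50
MTBF = 861.86

861.86


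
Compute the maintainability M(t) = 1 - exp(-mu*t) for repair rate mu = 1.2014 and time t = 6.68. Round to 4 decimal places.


mu = 1.2014, t = 6.68
mu * t = 1.2014 * 6.68 = 8.0254
exp(-8.0254) = 0.0003
M(t) = 1 - 0.0003
M(t) = 0.9997

0.9997


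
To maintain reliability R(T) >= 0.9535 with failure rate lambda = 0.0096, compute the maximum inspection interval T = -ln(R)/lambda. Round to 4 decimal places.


R_target = 0.9535
lambda = 0.0096
-ln(0.9535) = 0.0476
T = 0.0476 / 0.0096
T = 4.96

4.96


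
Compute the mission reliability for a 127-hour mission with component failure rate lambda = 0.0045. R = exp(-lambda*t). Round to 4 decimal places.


lambda = 0.0045
mission_time = 127
lambda * t = 0.0045 * 127 = 0.5715
R = exp(-0.5715)
R = 0.5647

0.5647


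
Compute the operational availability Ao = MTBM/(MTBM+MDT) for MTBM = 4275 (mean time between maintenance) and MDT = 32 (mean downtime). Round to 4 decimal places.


MTBM = 4275
MDT = 32
MTBM + MDT = 4307
Ao = 4275 / 4307
Ao = 0.9926

0.9926


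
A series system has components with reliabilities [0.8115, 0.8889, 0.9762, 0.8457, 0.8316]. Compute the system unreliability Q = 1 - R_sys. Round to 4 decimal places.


Components: [0.8115, 0.8889, 0.9762, 0.8457, 0.8316]
After component 1: product = 0.8115
After component 2: product = 0.7213
After component 3: product = 0.7042
After component 4: product = 0.5955
After component 5: product = 0.4952
R_sys = 0.4952
Q = 1 - 0.4952 = 0.5048

0.5048


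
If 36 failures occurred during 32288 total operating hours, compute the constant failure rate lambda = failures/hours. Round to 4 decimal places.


failures = 36
total_hours = 32288
lambda = 36 / 32288
lambda = 0.0011

0.0011


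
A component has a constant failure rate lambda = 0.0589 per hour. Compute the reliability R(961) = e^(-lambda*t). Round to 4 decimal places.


lambda = 0.0589
t = 961
lambda * t = 56.6029
R(t) = e^(-56.6029)
R(t) = 0.0

0.0


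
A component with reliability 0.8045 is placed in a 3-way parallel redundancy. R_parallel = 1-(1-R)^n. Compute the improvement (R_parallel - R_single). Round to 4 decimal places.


R_single = 0.8045, n = 3
1 - R_single = 0.1955
(1 - R_single)^n = 0.1955^3 = 0.0075
R_parallel = 1 - 0.0075 = 0.9925
Improvement = 0.9925 - 0.8045
Improvement = 0.188

0.188


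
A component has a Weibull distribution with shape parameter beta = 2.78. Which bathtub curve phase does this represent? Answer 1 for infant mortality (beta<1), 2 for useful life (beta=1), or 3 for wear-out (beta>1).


beta = 2.78
Compare beta to 1:
beta < 1 => infant mortality (phase 1)
beta = 1 => useful life (phase 2)
beta > 1 => wear-out (phase 3)
Since beta = 2.78, this is wear-out (increasing failure rate)
Phase = 3

3


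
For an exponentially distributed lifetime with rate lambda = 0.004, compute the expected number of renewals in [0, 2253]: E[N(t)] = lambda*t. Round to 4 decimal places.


lambda = 0.004
t = 2253
E[N(t)] = lambda * t
E[N(t)] = 0.004 * 2253
E[N(t)] = 9.012

9.012


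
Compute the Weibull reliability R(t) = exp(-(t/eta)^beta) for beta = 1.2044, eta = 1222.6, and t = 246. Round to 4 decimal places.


beta = 1.2044, eta = 1222.6, t = 246
t/eta = 246 / 1222.6 = 0.2012
(t/eta)^beta = 0.2012^1.2044 = 0.145
R(t) = exp(-0.145)
R(t) = 0.865

0.865


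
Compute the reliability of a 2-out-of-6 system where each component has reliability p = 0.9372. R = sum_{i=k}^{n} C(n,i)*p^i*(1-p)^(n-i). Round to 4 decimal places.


k = 2, n = 6, p = 0.9372
i=2: C(6,2)=15 * 0.9372^2 * 0.0628^4 = 0.0002
i=3: C(6,3)=20 * 0.9372^3 * 0.0628^3 = 0.0041
i=4: C(6,4)=15 * 0.9372^4 * 0.0628^2 = 0.0456
i=5: C(6,5)=6 * 0.9372^5 * 0.0628^1 = 0.2724
i=6: C(6,6)=1 * 0.9372^6 * 0.0628^0 = 0.6776
R = sum of terms = 1.0

1.0


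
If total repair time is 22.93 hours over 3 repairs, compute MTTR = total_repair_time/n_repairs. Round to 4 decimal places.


total_repair_time = 22.93
n_repairs = 3
MTTR = 22.93 / 3
MTTR = 7.6433

7.6433


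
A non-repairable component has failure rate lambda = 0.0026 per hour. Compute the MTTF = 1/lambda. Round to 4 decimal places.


lambda = 0.0026
MTTF = 1 / 0.0026
MTTF = 384.6154

384.6154


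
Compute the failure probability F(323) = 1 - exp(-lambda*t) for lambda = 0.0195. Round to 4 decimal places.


lambda = 0.0195, t = 323
lambda * t = 6.2985
exp(-6.2985) = 0.0018
F(t) = 1 - 0.0018
F(t) = 0.9982

0.9982


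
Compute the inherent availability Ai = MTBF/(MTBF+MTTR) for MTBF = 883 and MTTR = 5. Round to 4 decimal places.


MTBF = 883
MTTR = 5
MTBF + MTTR = 888
Ai = 883 / 888
Ai = 0.9944

0.9944


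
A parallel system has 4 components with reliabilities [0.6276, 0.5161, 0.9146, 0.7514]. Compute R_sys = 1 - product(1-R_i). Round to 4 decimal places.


Components: [0.6276, 0.5161, 0.9146, 0.7514]
(1 - 0.6276) = 0.3724, running product = 0.3724
(1 - 0.5161) = 0.4839, running product = 0.1802
(1 - 0.9146) = 0.0854, running product = 0.0154
(1 - 0.7514) = 0.2486, running product = 0.0038
Product of (1-R_i) = 0.0038
R_sys = 1 - 0.0038 = 0.9962

0.9962


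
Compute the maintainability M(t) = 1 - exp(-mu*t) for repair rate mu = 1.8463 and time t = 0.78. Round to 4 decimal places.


mu = 1.8463, t = 0.78
mu * t = 1.8463 * 0.78 = 1.4401
exp(-1.4401) = 0.2369
M(t) = 1 - 0.2369
M(t) = 0.7631

0.7631


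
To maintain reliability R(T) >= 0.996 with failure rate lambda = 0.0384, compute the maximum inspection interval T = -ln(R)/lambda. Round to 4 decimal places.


R_target = 0.996
lambda = 0.0384
-ln(0.996) = 0.004
T = 0.004 / 0.0384
T = 0.1044

0.1044


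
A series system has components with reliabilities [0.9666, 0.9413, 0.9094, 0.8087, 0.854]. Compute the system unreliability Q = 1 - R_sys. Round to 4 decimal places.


Components: [0.9666, 0.9413, 0.9094, 0.8087, 0.854]
After component 1: product = 0.9666
After component 2: product = 0.9099
After component 3: product = 0.8274
After component 4: product = 0.6691
After component 5: product = 0.5714
R_sys = 0.5714
Q = 1 - 0.5714 = 0.4286

0.4286


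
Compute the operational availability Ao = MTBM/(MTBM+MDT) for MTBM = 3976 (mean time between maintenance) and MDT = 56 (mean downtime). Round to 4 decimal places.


MTBM = 3976
MDT = 56
MTBM + MDT = 4032
Ao = 3976 / 4032
Ao = 0.9861

0.9861


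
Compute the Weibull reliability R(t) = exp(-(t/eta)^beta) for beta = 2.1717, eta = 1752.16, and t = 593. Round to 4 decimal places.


beta = 2.1717, eta = 1752.16, t = 593
t/eta = 593 / 1752.16 = 0.3384
(t/eta)^beta = 0.3384^2.1717 = 0.0951
R(t) = exp(-0.0951)
R(t) = 0.9093

0.9093


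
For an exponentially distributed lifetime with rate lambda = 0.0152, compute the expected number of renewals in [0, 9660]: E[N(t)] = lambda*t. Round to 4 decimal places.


lambda = 0.0152
t = 9660
E[N(t)] = lambda * t
E[N(t)] = 0.0152 * 9660
E[N(t)] = 146.832

146.832


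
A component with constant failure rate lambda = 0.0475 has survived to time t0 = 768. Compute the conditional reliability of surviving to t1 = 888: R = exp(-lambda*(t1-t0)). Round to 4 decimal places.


lambda = 0.0475
t0 = 768, t1 = 888
t1 - t0 = 120
lambda * (t1-t0) = 0.0475 * 120 = 5.7
R = exp(-5.7)
R = 0.0033

0.0033


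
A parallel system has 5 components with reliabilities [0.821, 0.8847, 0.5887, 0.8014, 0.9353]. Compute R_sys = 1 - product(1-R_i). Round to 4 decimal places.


Components: [0.821, 0.8847, 0.5887, 0.8014, 0.9353]
(1 - 0.821) = 0.179, running product = 0.179
(1 - 0.8847) = 0.1153, running product = 0.0206
(1 - 0.5887) = 0.4113, running product = 0.0085
(1 - 0.8014) = 0.1986, running product = 0.0017
(1 - 0.9353) = 0.0647, running product = 0.0001
Product of (1-R_i) = 0.0001
R_sys = 1 - 0.0001 = 0.9999

0.9999


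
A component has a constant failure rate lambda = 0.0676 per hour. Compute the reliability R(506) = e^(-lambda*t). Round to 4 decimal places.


lambda = 0.0676
t = 506
lambda * t = 34.2056
R(t) = e^(-34.2056)
R(t) = 0.0

0.0


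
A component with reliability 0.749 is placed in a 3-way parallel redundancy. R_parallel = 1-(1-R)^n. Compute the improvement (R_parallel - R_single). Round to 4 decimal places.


R_single = 0.749, n = 3
1 - R_single = 0.251
(1 - R_single)^n = 0.251^3 = 0.0158
R_parallel = 1 - 0.0158 = 0.9842
Improvement = 0.9842 - 0.749
Improvement = 0.2352

0.2352


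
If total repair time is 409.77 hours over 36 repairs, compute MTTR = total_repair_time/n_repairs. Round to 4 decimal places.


total_repair_time = 409.77
n_repairs = 36
MTTR = 409.77 / 36
MTTR = 11.3825

11.3825


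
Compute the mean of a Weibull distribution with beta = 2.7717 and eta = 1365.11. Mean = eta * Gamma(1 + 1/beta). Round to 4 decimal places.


beta = 2.7717, eta = 1365.11
1/beta = 0.3608
1 + 1/beta = 1.3608
Gamma(1.3608) = 0.8901
Mean = 1365.11 * 0.8901
Mean = 1215.1012

1215.1012


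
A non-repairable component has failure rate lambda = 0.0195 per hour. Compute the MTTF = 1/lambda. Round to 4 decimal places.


lambda = 0.0195
MTTF = 1 / 0.0195
MTTF = 51.2821

51.2821


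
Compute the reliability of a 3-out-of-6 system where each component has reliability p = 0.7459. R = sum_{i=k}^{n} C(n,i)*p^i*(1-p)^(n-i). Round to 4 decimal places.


k = 3, n = 6, p = 0.7459
i=3: C(6,3)=20 * 0.7459^3 * 0.2541^3 = 0.1362
i=4: C(6,4)=15 * 0.7459^4 * 0.2541^2 = 0.2998
i=5: C(6,5)=6 * 0.7459^5 * 0.2541^1 = 0.352
i=6: C(6,6)=1 * 0.7459^6 * 0.2541^0 = 0.1722
R = sum of terms = 0.9602

0.9602


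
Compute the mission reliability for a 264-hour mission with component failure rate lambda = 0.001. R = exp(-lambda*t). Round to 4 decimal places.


lambda = 0.001
mission_time = 264
lambda * t = 0.001 * 264 = 0.264
R = exp(-0.264)
R = 0.768

0.768


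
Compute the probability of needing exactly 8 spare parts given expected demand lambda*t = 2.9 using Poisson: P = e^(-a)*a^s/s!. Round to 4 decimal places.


a = 2.9, s = 8
e^(-a) = e^(-2.9) = 0.055
a^s = 2.9^8 = 5002.4641
s! = 40320
P = 0.055 * 5002.4641 / 40320
P = 0.0068

0.0068


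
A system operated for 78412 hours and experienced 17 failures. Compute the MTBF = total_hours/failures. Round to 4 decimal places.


total_hours = 78412
failures = 17
MTBF = 78412 / 17
MTBF = 4612.4706

4612.4706


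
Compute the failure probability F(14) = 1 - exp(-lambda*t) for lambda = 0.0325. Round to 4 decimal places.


lambda = 0.0325, t = 14
lambda * t = 0.455
exp(-0.455) = 0.6344
F(t) = 1 - 0.6344
F(t) = 0.3656

0.3656


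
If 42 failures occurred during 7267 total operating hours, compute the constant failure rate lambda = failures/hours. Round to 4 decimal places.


failures = 42
total_hours = 7267
lambda = 42 / 7267
lambda = 0.0058

0.0058


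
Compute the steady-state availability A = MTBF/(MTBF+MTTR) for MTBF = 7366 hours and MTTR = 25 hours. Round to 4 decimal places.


MTBF = 7366
MTTR = 25
MTBF + MTTR = 7391
A = 7366 / 7391
A = 0.9966

0.9966


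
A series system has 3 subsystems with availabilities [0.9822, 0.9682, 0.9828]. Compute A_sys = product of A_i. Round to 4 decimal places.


Subsystems: [0.9822, 0.9682, 0.9828]
After subsystem 1 (A=0.9822): product = 0.9822
After subsystem 2 (A=0.9682): product = 0.951
After subsystem 3 (A=0.9828): product = 0.9346
A_sys = 0.9346

0.9346


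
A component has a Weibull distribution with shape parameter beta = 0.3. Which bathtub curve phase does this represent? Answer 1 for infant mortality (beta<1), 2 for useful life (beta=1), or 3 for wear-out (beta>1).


beta = 0.3
Compare beta to 1:
beta < 1 => infant mortality (phase 1)
beta = 1 => useful life (phase 2)
beta > 1 => wear-out (phase 3)
Since beta = 0.3, this is infant mortality (decreasing failure rate)
Phase = 1

1


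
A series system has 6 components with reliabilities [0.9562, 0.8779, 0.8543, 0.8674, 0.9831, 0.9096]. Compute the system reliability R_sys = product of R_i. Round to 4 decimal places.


Components: [0.9562, 0.8779, 0.8543, 0.8674, 0.9831, 0.9096]
After component 1 (R=0.9562): product = 0.9562
After component 2 (R=0.8779): product = 0.8394
After component 3 (R=0.8543): product = 0.7171
After component 4 (R=0.8674): product = 0.622
After component 5 (R=0.9831): product = 0.6115
After component 6 (R=0.9096): product = 0.5563
R_sys = 0.5563

0.5563


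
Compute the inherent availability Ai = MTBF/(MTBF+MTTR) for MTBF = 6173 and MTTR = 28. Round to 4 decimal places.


MTBF = 6173
MTTR = 28
MTBF + MTTR = 6201
Ai = 6173 / 6201
Ai = 0.9955

0.9955


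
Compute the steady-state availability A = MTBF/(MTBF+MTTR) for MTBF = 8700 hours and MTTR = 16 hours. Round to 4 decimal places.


MTBF = 8700
MTTR = 16
MTBF + MTTR = 8716
A = 8700 / 8716
A = 0.9982

0.9982


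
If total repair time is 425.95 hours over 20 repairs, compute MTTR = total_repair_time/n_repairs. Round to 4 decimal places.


total_repair_time = 425.95
n_repairs = 20
MTTR = 425.95 / 20
MTTR = 21.2975

21.2975


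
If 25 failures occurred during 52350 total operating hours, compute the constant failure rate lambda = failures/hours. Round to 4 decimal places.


failures = 25
total_hours = 52350
lambda = 25 / 52350
lambda = 0.0005

0.0005


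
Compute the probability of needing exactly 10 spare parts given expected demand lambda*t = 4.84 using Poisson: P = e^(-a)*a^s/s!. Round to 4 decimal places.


a = 4.84, s = 10
e^(-a) = e^(-4.84) = 0.0079
a^s = 4.84^10 = 7054294.9869
s! = 3628800
P = 0.0079 * 7054294.9869 / 3628800
P = 0.0154

0.0154


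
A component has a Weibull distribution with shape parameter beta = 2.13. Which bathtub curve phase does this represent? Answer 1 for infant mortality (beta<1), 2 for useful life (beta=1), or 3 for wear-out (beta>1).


beta = 2.13
Compare beta to 1:
beta < 1 => infant mortality (phase 1)
beta = 1 => useful life (phase 2)
beta > 1 => wear-out (phase 3)
Since beta = 2.13, this is wear-out (increasing failure rate)
Phase = 3

3


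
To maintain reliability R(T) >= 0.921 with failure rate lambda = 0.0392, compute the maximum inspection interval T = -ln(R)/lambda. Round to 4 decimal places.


R_target = 0.921
lambda = 0.0392
-ln(0.921) = 0.0823
T = 0.0823 / 0.0392
T = 2.0994

2.0994


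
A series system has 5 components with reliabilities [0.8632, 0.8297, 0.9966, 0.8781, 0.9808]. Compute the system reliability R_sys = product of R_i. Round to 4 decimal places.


Components: [0.8632, 0.8297, 0.9966, 0.8781, 0.9808]
After component 1 (R=0.8632): product = 0.8632
After component 2 (R=0.8297): product = 0.7162
After component 3 (R=0.9966): product = 0.7138
After component 4 (R=0.8781): product = 0.6268
After component 5 (R=0.9808): product = 0.6147
R_sys = 0.6147

0.6147


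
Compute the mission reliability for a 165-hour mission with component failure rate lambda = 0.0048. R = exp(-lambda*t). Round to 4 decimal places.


lambda = 0.0048
mission_time = 165
lambda * t = 0.0048 * 165 = 0.792
R = exp(-0.792)
R = 0.4529

0.4529


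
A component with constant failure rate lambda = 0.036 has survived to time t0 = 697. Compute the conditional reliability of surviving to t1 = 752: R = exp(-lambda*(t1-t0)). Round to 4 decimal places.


lambda = 0.036
t0 = 697, t1 = 752
t1 - t0 = 55
lambda * (t1-t0) = 0.036 * 55 = 1.98
R = exp(-1.98)
R = 0.1381

0.1381


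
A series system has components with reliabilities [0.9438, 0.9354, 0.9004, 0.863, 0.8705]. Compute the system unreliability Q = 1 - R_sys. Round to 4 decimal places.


Components: [0.9438, 0.9354, 0.9004, 0.863, 0.8705]
After component 1: product = 0.9438
After component 2: product = 0.8828
After component 3: product = 0.7949
After component 4: product = 0.686
After component 5: product = 0.5972
R_sys = 0.5972
Q = 1 - 0.5972 = 0.4028

0.4028


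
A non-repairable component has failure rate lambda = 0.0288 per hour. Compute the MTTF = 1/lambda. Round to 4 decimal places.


lambda = 0.0288
MTTF = 1 / 0.0288
MTTF = 34.7222

34.7222


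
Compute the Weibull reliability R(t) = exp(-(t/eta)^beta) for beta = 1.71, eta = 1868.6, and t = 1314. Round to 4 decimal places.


beta = 1.71, eta = 1868.6, t = 1314
t/eta = 1314 / 1868.6 = 0.7032
(t/eta)^beta = 0.7032^1.71 = 0.5477
R(t) = exp(-0.5477)
R(t) = 0.5783

0.5783


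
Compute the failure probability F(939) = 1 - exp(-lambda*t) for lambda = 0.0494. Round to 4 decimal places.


lambda = 0.0494, t = 939
lambda * t = 46.3866
exp(-46.3866) = 0.0
F(t) = 1 - 0.0
F(t) = 1.0

1.0


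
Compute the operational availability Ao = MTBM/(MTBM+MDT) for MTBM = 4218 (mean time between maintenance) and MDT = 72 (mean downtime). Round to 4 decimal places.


MTBM = 4218
MDT = 72
MTBM + MDT = 4290
Ao = 4218 / 4290
Ao = 0.9832

0.9832


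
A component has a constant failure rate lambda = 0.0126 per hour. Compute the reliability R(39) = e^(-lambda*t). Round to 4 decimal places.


lambda = 0.0126
t = 39
lambda * t = 0.4914
R(t) = e^(-0.4914)
R(t) = 0.6118

0.6118


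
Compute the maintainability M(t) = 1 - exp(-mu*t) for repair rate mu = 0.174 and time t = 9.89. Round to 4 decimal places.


mu = 0.174, t = 9.89
mu * t = 0.174 * 9.89 = 1.7209
exp(-1.7209) = 0.1789
M(t) = 1 - 0.1789
M(t) = 0.8211

0.8211


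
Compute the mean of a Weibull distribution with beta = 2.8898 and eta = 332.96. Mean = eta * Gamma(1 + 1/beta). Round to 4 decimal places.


beta = 2.8898, eta = 332.96
1/beta = 0.346
1 + 1/beta = 1.346
Gamma(1.346) = 0.8916
Mean = 332.96 * 0.8916
Mean = 296.854

296.854


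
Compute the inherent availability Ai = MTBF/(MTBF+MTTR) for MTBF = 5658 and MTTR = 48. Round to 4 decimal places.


MTBF = 5658
MTTR = 48
MTBF + MTTR = 5706
Ai = 5658 / 5706
Ai = 0.9916

0.9916


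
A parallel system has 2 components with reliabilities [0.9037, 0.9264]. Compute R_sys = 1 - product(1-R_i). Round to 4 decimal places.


Components: [0.9037, 0.9264]
(1 - 0.9037) = 0.0963, running product = 0.0963
(1 - 0.9264) = 0.0736, running product = 0.0071
Product of (1-R_i) = 0.0071
R_sys = 1 - 0.0071 = 0.9929

0.9929


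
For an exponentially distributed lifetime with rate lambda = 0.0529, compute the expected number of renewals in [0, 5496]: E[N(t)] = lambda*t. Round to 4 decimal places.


lambda = 0.0529
t = 5496
E[N(t)] = lambda * t
E[N(t)] = 0.0529 * 5496
E[N(t)] = 290.7384

290.7384


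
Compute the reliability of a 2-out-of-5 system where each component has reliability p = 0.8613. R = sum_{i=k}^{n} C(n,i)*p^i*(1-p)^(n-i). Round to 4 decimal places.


k = 2, n = 5, p = 0.8613
i=2: C(5,2)=10 * 0.8613^2 * 0.1387^3 = 0.0198
i=3: C(5,3)=10 * 0.8613^3 * 0.1387^2 = 0.1229
i=4: C(5,4)=5 * 0.8613^4 * 0.1387^1 = 0.3816
i=5: C(5,5)=1 * 0.8613^5 * 0.1387^0 = 0.474
R = sum of terms = 0.9984

0.9984


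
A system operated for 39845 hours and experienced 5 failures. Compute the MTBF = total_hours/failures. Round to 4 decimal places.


total_hours = 39845
failures = 5
MTBF = 39845 / 5
MTBF = 7969.0

7969.0


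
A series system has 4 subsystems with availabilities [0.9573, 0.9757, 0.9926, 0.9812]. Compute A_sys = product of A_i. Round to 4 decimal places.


Subsystems: [0.9573, 0.9757, 0.9926, 0.9812]
After subsystem 1 (A=0.9573): product = 0.9573
After subsystem 2 (A=0.9757): product = 0.934
After subsystem 3 (A=0.9926): product = 0.9271
After subsystem 4 (A=0.9812): product = 0.9097
A_sys = 0.9097

0.9097


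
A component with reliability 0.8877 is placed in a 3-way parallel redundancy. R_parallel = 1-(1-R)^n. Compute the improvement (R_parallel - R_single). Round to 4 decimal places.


R_single = 0.8877, n = 3
1 - R_single = 0.1123
(1 - R_single)^n = 0.1123^3 = 0.0014
R_parallel = 1 - 0.0014 = 0.9986
Improvement = 0.9986 - 0.8877
Improvement = 0.1109

0.1109


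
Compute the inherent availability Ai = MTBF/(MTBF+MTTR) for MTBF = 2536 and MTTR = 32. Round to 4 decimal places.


MTBF = 2536
MTTR = 32
MTBF + MTTR = 2568
Ai = 2536 / 2568
Ai = 0.9875

0.9875


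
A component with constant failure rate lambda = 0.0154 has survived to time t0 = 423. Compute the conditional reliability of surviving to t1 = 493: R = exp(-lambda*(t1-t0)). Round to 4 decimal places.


lambda = 0.0154
t0 = 423, t1 = 493
t1 - t0 = 70
lambda * (t1-t0) = 0.0154 * 70 = 1.078
R = exp(-1.078)
R = 0.3403

0.3403


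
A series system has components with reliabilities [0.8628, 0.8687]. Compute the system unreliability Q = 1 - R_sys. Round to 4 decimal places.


Components: [0.8628, 0.8687]
After component 1: product = 0.8628
After component 2: product = 0.7495
R_sys = 0.7495
Q = 1 - 0.7495 = 0.2505

0.2505


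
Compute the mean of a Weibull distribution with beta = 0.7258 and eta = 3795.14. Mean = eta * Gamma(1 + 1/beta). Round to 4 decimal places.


beta = 0.7258, eta = 3795.14
1/beta = 1.3778
1 + 1/beta = 2.3778
Gamma(2.3778) = 1.2244
Mean = 3795.14 * 1.2244
Mean = 4646.9321

4646.9321


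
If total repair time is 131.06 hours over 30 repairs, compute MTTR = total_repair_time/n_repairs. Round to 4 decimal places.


total_repair_time = 131.06
n_repairs = 30
MTTR = 131.06 / 30
MTTR = 4.3687

4.3687


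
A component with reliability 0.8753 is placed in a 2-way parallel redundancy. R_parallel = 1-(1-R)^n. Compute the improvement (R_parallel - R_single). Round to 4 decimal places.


R_single = 0.8753, n = 2
1 - R_single = 0.1247
(1 - R_single)^n = 0.1247^2 = 0.0156
R_parallel = 1 - 0.0156 = 0.9844
Improvement = 0.9844 - 0.8753
Improvement = 0.1091

0.1091


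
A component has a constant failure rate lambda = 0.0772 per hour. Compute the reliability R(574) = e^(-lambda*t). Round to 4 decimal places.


lambda = 0.0772
t = 574
lambda * t = 44.3128
R(t) = e^(-44.3128)
R(t) = 0.0

0.0


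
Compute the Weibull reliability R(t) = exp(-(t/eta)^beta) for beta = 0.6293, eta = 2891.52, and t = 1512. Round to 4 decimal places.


beta = 0.6293, eta = 2891.52, t = 1512
t/eta = 1512 / 2891.52 = 0.5229
(t/eta)^beta = 0.5229^0.6293 = 0.665
R(t) = exp(-0.665)
R(t) = 0.5143

0.5143


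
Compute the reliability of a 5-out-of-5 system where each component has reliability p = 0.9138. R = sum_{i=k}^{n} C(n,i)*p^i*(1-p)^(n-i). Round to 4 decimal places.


k = 5, n = 5, p = 0.9138
i=5: C(5,5)=1 * 0.9138^5 * 0.0862^0 = 0.6372
R = sum of terms = 0.6372

0.6372


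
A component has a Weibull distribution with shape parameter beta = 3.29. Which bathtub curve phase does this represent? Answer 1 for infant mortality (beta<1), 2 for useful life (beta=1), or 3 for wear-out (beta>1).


beta = 3.29
Compare beta to 1:
beta < 1 => infant mortality (phase 1)
beta = 1 => useful life (phase 2)
beta > 1 => wear-out (phase 3)
Since beta = 3.29, this is wear-out (increasing failure rate)
Phase = 3

3


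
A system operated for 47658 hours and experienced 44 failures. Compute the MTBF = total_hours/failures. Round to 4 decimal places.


total_hours = 47658
failures = 44
MTBF = 47658 / 44
MTBF = 1083.1364

1083.1364


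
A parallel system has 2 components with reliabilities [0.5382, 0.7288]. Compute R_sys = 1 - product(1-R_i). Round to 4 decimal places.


Components: [0.5382, 0.7288]
(1 - 0.5382) = 0.4618, running product = 0.4618
(1 - 0.7288) = 0.2712, running product = 0.1252
Product of (1-R_i) = 0.1252
R_sys = 1 - 0.1252 = 0.8748

0.8748


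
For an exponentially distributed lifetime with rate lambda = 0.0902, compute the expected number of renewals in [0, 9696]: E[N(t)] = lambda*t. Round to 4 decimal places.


lambda = 0.0902
t = 9696
E[N(t)] = lambda * t
E[N(t)] = 0.0902 * 9696
E[N(t)] = 874.5792

874.5792


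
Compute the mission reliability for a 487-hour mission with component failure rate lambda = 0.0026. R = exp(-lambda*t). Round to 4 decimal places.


lambda = 0.0026
mission_time = 487
lambda * t = 0.0026 * 487 = 1.2662
R = exp(-1.2662)
R = 0.2819

0.2819


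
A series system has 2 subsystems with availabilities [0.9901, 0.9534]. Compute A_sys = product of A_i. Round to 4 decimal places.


Subsystems: [0.9901, 0.9534]
After subsystem 1 (A=0.9901): product = 0.9901
After subsystem 2 (A=0.9534): product = 0.944
A_sys = 0.944

0.944


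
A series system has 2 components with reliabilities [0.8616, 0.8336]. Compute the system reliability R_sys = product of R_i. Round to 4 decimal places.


Components: [0.8616, 0.8336]
After component 1 (R=0.8616): product = 0.8616
After component 2 (R=0.8336): product = 0.7182
R_sys = 0.7182

0.7182


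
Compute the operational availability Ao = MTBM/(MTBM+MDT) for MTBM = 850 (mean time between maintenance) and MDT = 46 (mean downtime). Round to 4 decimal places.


MTBM = 850
MDT = 46
MTBM + MDT = 896
Ao = 850 / 896
Ao = 0.9487

0.9487


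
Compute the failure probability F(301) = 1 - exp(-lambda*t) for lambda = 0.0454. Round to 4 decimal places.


lambda = 0.0454, t = 301
lambda * t = 13.6654
exp(-13.6654) = 0.0
F(t) = 1 - 0.0
F(t) = 1.0

1.0


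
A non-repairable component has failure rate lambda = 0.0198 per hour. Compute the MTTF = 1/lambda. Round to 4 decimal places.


lambda = 0.0198
MTTF = 1 / 0.0198
MTTF = 50.5051

50.5051


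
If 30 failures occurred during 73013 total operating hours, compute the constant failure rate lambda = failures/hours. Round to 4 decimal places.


failures = 30
total_hours = 73013
lambda = 30 / 73013
lambda = 0.0004

0.0004


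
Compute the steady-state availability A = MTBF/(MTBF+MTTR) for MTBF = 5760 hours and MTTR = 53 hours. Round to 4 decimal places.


MTBF = 5760
MTTR = 53
MTBF + MTTR = 5813
A = 5760 / 5813
A = 0.9909

0.9909


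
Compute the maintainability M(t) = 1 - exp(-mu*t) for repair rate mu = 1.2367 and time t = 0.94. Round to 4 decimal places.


mu = 1.2367, t = 0.94
mu * t = 1.2367 * 0.94 = 1.1625
exp(-1.1625) = 0.3127
M(t) = 1 - 0.3127
M(t) = 0.6873

0.6873


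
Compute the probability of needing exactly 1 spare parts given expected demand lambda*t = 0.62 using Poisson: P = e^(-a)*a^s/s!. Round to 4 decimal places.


a = 0.62, s = 1
e^(-a) = e^(-0.62) = 0.5379
a^s = 0.62^1 = 0.62
s! = 1
P = 0.5379 * 0.62 / 1
P = 0.3335

0.3335


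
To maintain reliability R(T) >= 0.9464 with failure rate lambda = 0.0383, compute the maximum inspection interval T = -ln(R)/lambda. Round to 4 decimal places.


R_target = 0.9464
lambda = 0.0383
-ln(0.9464) = 0.0551
T = 0.0551 / 0.0383
T = 1.4384

1.4384


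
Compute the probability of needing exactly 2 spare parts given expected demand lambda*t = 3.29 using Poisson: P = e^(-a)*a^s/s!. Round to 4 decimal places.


a = 3.29, s = 2
e^(-a) = e^(-3.29) = 0.0373
a^s = 3.29^2 = 10.8241
s! = 2
P = 0.0373 * 10.8241 / 2
P = 0.2016

0.2016


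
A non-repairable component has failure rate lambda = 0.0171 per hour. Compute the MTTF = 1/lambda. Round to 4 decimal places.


lambda = 0.0171
MTTF = 1 / 0.0171
MTTF = 58.4795

58.4795


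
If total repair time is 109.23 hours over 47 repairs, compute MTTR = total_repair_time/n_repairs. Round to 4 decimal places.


total_repair_time = 109.23
n_repairs = 47
MTTR = 109.23 / 47
MTTR = 2.324

2.324


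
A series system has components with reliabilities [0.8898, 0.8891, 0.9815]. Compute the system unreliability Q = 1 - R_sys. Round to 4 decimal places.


Components: [0.8898, 0.8891, 0.9815]
After component 1: product = 0.8898
After component 2: product = 0.7911
After component 3: product = 0.7765
R_sys = 0.7765
Q = 1 - 0.7765 = 0.2235

0.2235


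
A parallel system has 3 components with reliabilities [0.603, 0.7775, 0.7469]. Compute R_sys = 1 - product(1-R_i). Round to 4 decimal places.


Components: [0.603, 0.7775, 0.7469]
(1 - 0.603) = 0.397, running product = 0.397
(1 - 0.7775) = 0.2225, running product = 0.0883
(1 - 0.7469) = 0.2531, running product = 0.0224
Product of (1-R_i) = 0.0224
R_sys = 1 - 0.0224 = 0.9776

0.9776


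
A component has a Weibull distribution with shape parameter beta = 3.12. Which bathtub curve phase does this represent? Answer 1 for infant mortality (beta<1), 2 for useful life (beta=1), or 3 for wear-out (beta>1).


beta = 3.12
Compare beta to 1:
beta < 1 => infant mortality (phase 1)
beta = 1 => useful life (phase 2)
beta > 1 => wear-out (phase 3)
Since beta = 3.12, this is wear-out (increasing failure rate)
Phase = 3

3


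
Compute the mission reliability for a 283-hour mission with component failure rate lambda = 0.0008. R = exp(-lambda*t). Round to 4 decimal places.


lambda = 0.0008
mission_time = 283
lambda * t = 0.0008 * 283 = 0.2264
R = exp(-0.2264)
R = 0.7974

0.7974


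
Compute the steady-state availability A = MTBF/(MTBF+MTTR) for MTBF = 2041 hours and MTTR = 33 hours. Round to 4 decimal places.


MTBF = 2041
MTTR = 33
MTBF + MTTR = 2074
A = 2041 / 2074
A = 0.9841

0.9841


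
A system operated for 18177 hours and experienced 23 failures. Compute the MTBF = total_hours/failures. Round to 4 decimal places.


total_hours = 18177
failures = 23
MTBF = 18177 / 23
MTBF = 790.3043

790.3043


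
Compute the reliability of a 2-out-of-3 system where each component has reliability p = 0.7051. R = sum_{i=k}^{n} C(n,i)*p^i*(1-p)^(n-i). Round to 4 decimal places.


k = 2, n = 3, p = 0.7051
i=2: C(3,2)=3 * 0.7051^2 * 0.2949^1 = 0.4398
i=3: C(3,3)=1 * 0.7051^3 * 0.2949^0 = 0.3506
R = sum of terms = 0.7904

0.7904


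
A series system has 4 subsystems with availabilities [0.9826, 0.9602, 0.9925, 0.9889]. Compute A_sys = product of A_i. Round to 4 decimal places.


Subsystems: [0.9826, 0.9602, 0.9925, 0.9889]
After subsystem 1 (A=0.9826): product = 0.9826
After subsystem 2 (A=0.9602): product = 0.9435
After subsystem 3 (A=0.9925): product = 0.9364
After subsystem 4 (A=0.9889): product = 0.926
A_sys = 0.926

0.926


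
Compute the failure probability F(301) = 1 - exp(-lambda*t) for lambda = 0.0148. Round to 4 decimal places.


lambda = 0.0148, t = 301
lambda * t = 4.4548
exp(-4.4548) = 0.0116
F(t) = 1 - 0.0116
F(t) = 0.9884

0.9884


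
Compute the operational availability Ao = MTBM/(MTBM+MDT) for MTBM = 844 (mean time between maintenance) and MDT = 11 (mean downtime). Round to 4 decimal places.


MTBM = 844
MDT = 11
MTBM + MDT = 855
Ao = 844 / 855
Ao = 0.9871

0.9871


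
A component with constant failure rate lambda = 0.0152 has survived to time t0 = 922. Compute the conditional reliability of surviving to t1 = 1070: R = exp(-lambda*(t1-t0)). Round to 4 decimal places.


lambda = 0.0152
t0 = 922, t1 = 1070
t1 - t0 = 148
lambda * (t1-t0) = 0.0152 * 148 = 2.2496
R = exp(-2.2496)
R = 0.1054

0.1054


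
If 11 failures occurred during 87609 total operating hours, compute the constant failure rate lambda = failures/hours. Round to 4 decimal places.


failures = 11
total_hours = 87609
lambda = 11 / 87609
lambda = 0.0001

0.0001


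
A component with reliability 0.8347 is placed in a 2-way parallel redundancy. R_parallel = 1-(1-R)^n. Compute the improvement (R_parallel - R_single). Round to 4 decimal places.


R_single = 0.8347, n = 2
1 - R_single = 0.1653
(1 - R_single)^n = 0.1653^2 = 0.0273
R_parallel = 1 - 0.0273 = 0.9727
Improvement = 0.9727 - 0.8347
Improvement = 0.138

0.138


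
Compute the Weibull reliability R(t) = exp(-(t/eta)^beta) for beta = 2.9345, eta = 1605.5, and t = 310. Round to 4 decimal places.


beta = 2.9345, eta = 1605.5, t = 310
t/eta = 310 / 1605.5 = 0.1931
(t/eta)^beta = 0.1931^2.9345 = 0.008
R(t) = exp(-0.008)
R(t) = 0.992

0.992


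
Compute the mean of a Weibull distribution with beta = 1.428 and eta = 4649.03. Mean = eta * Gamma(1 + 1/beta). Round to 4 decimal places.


beta = 1.428, eta = 4649.03
1/beta = 0.7003
1 + 1/beta = 1.7003
Gamma(1.7003) = 0.9087
Mean = 4649.03 * 0.9087
Mean = 4224.5356

4224.5356


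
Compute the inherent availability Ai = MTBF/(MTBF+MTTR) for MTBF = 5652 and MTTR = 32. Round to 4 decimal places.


MTBF = 5652
MTTR = 32
MTBF + MTTR = 5684
Ai = 5652 / 5684
Ai = 0.9944

0.9944


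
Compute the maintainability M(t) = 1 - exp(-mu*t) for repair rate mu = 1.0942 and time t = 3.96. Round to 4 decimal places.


mu = 1.0942, t = 3.96
mu * t = 1.0942 * 3.96 = 4.333
exp(-4.333) = 0.0131
M(t) = 1 - 0.0131
M(t) = 0.9869

0.9869


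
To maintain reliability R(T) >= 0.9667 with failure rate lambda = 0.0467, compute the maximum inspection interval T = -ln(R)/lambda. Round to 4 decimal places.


R_target = 0.9667
lambda = 0.0467
-ln(0.9667) = 0.0339
T = 0.0339 / 0.0467
T = 0.7252

0.7252


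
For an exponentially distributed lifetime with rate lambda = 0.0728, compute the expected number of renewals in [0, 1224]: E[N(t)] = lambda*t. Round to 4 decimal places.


lambda = 0.0728
t = 1224
E[N(t)] = lambda * t
E[N(t)] = 0.0728 * 1224
E[N(t)] = 89.1072

89.1072


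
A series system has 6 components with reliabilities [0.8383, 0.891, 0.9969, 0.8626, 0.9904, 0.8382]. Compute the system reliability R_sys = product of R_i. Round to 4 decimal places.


Components: [0.8383, 0.891, 0.9969, 0.8626, 0.9904, 0.8382]
After component 1 (R=0.8383): product = 0.8383
After component 2 (R=0.891): product = 0.7469
After component 3 (R=0.9969): product = 0.7446
After component 4 (R=0.8626): product = 0.6423
After component 5 (R=0.9904): product = 0.6361
After component 6 (R=0.8382): product = 0.5332
R_sys = 0.5332

0.5332


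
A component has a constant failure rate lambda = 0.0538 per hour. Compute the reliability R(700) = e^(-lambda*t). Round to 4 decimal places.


lambda = 0.0538
t = 700
lambda * t = 37.66
R(t) = e^(-37.66)
R(t) = 0.0

0.0


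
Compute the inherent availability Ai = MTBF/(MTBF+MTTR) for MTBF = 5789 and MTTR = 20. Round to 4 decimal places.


MTBF = 5789
MTTR = 20
MTBF + MTTR = 5809
Ai = 5789 / 5809
Ai = 0.9966

0.9966


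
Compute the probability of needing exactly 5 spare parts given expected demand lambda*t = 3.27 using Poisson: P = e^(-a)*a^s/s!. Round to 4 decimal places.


a = 3.27, s = 5
e^(-a) = e^(-3.27) = 0.038
a^s = 3.27^5 = 373.8856
s! = 120
P = 0.038 * 373.8856 / 120
P = 0.1184

0.1184


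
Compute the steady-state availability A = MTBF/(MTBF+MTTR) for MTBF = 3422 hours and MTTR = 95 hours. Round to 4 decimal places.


MTBF = 3422
MTTR = 95
MTBF + MTTR = 3517
A = 3422 / 3517
A = 0.973

0.973


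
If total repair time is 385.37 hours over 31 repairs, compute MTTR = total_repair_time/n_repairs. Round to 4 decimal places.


total_repair_time = 385.37
n_repairs = 31
MTTR = 385.37 / 31
MTTR = 12.4313

12.4313


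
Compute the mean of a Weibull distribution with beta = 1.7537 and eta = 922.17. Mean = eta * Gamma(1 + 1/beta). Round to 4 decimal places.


beta = 1.7537, eta = 922.17
1/beta = 0.5702
1 + 1/beta = 1.5702
Gamma(1.5702) = 0.8905
Mean = 922.17 * 0.8905
Mean = 821.2013

821.2013


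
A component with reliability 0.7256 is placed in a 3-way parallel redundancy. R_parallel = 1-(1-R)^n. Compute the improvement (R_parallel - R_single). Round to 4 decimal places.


R_single = 0.7256, n = 3
1 - R_single = 0.2744
(1 - R_single)^n = 0.2744^3 = 0.0207
R_parallel = 1 - 0.0207 = 0.9793
Improvement = 0.9793 - 0.7256
Improvement = 0.2537

0.2537
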